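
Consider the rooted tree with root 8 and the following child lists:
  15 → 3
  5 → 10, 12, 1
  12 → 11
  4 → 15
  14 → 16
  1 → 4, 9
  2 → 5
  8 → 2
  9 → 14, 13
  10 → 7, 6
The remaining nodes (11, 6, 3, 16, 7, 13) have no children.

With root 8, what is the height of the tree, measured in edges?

6

A deepest node is 16, reached by 8-2-5-1-9-14-16.
That path has 6 edges, so the height is 6.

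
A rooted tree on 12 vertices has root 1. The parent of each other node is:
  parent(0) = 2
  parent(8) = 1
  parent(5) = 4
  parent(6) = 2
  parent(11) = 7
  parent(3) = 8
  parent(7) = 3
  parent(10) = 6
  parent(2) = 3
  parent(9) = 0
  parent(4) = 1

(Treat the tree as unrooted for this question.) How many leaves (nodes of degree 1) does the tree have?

4

The leaves are 5, 9, 10, 11.
That is 4 leaves.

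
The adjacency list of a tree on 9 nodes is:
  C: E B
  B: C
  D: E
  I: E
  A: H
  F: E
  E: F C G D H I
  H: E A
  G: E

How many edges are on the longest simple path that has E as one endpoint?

2

Distances from E peak at 2, attained at B (A also at distance 2).
E – C – B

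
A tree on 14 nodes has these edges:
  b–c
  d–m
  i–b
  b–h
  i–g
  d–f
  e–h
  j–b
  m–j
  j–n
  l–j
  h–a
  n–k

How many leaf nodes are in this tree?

Degree-1 nodes: a, c, e, f, g, k, l — 7 of them.

7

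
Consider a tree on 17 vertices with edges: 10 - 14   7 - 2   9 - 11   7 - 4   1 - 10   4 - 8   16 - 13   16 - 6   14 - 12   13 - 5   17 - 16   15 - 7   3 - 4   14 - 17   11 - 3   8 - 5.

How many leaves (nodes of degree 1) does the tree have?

6

Exactly 6 nodes have a single neighbour: 1, 2, 6, 9, 12, 15.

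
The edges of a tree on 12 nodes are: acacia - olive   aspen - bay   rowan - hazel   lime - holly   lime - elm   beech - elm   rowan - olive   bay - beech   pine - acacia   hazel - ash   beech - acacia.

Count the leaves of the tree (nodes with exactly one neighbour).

4

Exactly 4 nodes have a single neighbour: ash, aspen, holly, pine.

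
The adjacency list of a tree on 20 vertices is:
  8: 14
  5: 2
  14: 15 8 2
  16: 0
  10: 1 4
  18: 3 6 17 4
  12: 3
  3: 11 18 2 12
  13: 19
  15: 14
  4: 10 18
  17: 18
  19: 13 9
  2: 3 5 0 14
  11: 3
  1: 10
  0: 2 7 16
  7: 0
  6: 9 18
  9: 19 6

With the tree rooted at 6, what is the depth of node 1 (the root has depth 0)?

4

6 → 18 → 4 → 10 → 1 — 4 edges.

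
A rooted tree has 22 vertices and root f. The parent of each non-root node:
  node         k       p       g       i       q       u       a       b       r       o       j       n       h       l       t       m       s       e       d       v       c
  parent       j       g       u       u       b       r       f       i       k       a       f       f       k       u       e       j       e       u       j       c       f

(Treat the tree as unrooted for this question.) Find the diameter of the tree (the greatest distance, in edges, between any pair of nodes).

Starting from o, a farthest node is q at distance 9.
One longest path: o-a-f-j-k-r-u-i-b-q.
So the diameter is 9.

9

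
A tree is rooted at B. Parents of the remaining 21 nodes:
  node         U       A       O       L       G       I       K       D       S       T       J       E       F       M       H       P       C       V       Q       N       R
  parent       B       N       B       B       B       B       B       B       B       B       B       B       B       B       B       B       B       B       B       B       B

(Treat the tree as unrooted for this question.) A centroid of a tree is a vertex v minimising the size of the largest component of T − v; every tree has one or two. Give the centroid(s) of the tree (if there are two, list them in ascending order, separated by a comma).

B

If B is removed the pieces have sizes 2, 1, 1, 1, 1, 1, 1, 1, 1, 1, 1, 1, 1, 1, 1, 1, 1, 1, 1, 1, all ≤ ⌊22/2⌋ = 11.
No neighbour of B does as well, so B is the unique centroid.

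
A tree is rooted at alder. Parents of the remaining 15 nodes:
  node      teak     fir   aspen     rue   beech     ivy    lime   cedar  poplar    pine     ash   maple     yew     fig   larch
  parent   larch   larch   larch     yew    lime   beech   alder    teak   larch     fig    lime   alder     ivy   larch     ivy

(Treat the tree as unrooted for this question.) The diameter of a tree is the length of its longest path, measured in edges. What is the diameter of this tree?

BFS from maple reaches pine last, at distance 7; BFS from pine confirms no node is farther.
Path: maple-alder-lime-beech-ivy-larch-fig-pine.

7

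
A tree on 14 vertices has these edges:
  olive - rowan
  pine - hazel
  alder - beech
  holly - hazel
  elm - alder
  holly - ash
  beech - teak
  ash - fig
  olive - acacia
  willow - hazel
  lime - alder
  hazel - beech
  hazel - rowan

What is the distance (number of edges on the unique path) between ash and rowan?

3

Walking from ash: ash – holly – hazel – rowan. Length 3.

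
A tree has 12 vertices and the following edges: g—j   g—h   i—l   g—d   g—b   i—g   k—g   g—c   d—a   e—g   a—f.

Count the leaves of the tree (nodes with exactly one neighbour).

8

The leaves are b, c, e, f, h, j, k, l.
That is 8 leaves.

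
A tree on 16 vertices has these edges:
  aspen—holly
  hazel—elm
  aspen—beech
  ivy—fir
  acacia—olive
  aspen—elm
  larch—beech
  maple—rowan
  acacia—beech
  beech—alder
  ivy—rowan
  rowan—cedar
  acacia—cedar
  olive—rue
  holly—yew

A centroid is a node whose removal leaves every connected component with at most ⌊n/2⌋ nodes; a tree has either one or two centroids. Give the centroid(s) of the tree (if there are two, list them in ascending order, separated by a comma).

If beech is removed the pieces have sizes 8, 5, 1, 1, all ≤ ⌊16/2⌋ = 8.
acacia is adjacent to beech and is also a centroid (the largest component after removing it is likewise 8).

acacia, beech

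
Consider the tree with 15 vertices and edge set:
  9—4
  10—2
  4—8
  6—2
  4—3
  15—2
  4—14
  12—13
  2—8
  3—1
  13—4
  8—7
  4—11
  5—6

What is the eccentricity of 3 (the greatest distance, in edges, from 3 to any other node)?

5

Distances from 3 peak at 5, attained at 5.
3–4–8–2–6–5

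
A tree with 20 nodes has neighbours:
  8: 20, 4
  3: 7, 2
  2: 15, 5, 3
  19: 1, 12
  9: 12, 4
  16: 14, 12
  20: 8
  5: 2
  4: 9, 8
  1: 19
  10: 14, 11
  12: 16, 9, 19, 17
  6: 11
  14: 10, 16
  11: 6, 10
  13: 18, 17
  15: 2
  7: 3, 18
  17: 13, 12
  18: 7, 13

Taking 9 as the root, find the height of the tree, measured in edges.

The longest root-to-leaf path is 9-12-17-13-18-7-3-2-5 (8 edges).

8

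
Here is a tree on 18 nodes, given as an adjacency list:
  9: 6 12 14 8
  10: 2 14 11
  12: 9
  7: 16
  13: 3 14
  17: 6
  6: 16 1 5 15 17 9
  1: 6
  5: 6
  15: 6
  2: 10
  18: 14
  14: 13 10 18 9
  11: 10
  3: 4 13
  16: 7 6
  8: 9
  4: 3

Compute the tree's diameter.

7

A longest path is 4 - 3 - 13 - 14 - 9 - 6 - 16 - 7, with 7 edges.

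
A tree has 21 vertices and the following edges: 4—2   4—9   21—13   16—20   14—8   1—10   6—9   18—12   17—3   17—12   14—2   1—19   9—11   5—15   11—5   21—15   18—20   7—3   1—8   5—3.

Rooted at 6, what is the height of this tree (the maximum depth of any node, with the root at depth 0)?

9

16 sits deepest: 6 – 9 – 11 – 5 – 3 – 17 – 12 – 18 – 20 – 16 — 9 edges from the root.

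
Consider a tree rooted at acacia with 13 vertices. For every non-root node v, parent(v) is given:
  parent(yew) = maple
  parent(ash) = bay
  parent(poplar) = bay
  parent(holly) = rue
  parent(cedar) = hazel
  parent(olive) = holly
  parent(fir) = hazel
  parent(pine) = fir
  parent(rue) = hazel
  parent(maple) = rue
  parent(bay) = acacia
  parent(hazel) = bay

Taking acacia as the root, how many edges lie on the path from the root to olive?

5

Climbing from olive to the root: olive – holly – rue – hazel – bay – acacia. That's 5 steps.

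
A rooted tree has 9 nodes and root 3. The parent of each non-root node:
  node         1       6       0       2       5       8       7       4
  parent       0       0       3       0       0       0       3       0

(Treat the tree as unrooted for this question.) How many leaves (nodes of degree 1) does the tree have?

7

The leaves are 1, 2, 4, 5, 6, 7, 8.
That is 7 leaves.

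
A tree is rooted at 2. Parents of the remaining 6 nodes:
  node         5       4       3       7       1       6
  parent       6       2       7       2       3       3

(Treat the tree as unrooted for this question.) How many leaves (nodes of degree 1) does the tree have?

3

The leaves are 1, 4, 5.
That is 3 leaves.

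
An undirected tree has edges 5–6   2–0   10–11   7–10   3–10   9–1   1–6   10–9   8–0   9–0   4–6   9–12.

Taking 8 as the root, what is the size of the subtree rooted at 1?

4

The subtree rooted at 1 contains: 1, 6, 5, 4 — 4 nodes.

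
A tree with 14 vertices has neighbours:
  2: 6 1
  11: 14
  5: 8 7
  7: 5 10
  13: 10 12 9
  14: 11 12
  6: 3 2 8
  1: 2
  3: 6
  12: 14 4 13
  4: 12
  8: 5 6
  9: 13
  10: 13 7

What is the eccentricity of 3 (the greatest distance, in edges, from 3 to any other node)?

9

The node farthest from 3 is 11, via 3-6-8-5-7-10-13-12-14-11 — 9 edges.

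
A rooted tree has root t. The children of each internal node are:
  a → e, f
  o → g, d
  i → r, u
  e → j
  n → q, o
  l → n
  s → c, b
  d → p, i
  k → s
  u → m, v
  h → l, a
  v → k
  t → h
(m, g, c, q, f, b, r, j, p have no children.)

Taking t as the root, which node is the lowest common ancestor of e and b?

Ancestors of e (toward the root): e, a, h, t.
Ancestors of b: b, s, k, v, u, i, d, o, n, l, h, t.
The deepest node appearing in both lists is h.

h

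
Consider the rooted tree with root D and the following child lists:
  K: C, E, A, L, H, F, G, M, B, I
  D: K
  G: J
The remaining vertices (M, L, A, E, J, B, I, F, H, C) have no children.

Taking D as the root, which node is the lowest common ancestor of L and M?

K

L's ancestor chain is L, K, D and M's is M, K, D; they first meet at K.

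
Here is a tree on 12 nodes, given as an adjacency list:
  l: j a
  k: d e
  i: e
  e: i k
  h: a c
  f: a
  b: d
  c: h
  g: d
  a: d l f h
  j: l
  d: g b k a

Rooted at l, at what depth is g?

3

l–a–d–g — 3 edges.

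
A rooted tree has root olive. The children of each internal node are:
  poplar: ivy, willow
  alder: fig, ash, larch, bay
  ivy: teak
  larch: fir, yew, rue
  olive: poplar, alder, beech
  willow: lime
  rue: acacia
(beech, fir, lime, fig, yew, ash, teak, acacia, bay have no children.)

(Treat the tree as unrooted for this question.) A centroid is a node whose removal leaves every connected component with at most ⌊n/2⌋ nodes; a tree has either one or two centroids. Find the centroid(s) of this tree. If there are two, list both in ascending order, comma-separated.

If alder is removed the pieces have sizes 7, 5, 1, 1, 1, all ≤ ⌊16/2⌋ = 8.
Every other node leaves some component of size > 8, so the centroid is unique.

alder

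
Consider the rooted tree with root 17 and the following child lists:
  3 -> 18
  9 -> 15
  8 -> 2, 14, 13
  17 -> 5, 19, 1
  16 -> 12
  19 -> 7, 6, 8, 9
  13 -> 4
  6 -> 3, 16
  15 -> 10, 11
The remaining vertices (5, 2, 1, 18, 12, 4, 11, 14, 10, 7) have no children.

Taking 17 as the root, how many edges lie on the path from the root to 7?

2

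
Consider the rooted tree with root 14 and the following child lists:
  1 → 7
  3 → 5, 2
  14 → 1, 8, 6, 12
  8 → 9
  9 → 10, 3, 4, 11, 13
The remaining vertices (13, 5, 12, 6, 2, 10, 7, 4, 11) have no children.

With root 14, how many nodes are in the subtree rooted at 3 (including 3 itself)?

3's subtree: {3, 2, 5}, size 3.

3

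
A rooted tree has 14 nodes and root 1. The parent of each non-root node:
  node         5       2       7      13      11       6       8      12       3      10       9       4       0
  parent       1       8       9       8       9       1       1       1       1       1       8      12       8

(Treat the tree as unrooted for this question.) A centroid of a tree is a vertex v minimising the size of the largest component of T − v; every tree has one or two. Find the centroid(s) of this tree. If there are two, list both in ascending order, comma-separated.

If 1 is removed the pieces have sizes 7, 2, 1, 1, 1, 1, all ≤ ⌊14/2⌋ = 7.
Its neighbour 8 also leaves a largest component of size 7, so both are centroids.

1, 8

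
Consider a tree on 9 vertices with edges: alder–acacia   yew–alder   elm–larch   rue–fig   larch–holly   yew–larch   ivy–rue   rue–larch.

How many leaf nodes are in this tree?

Degree-1 nodes: acacia, elm, fig, holly, ivy — 5 of them.

5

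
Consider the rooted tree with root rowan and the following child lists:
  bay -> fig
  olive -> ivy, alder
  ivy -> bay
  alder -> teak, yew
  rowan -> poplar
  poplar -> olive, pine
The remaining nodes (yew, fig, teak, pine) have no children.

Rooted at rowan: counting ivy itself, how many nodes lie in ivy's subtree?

3

ivy's subtree: {ivy, bay, fig}, size 3.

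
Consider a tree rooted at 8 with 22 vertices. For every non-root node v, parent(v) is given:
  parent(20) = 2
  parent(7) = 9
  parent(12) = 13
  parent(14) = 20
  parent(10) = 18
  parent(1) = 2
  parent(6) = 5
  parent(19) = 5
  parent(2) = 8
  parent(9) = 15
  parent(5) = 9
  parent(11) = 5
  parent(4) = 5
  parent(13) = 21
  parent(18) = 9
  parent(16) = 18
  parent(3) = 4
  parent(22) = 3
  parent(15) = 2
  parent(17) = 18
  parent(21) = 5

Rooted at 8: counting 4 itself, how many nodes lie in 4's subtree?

The subtree rooted at 4 contains: 4, 3, 22 — 3 nodes.

3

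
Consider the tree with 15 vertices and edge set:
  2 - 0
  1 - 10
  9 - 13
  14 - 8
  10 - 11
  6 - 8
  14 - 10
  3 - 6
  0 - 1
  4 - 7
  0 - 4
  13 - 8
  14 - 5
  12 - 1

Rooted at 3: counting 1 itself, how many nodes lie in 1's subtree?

6

Descendants of 1 (including itself): 1, 0, 12, 4, 2, 7. That's 6.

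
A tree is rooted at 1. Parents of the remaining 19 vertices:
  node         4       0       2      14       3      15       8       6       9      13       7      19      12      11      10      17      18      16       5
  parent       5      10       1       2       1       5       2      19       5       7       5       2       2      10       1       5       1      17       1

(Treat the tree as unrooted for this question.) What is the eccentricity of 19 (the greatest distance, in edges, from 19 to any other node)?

The node farthest from 19 is 13 (16 also at distance 5), via 19–2–1–5–7–13 — 5 edges.

5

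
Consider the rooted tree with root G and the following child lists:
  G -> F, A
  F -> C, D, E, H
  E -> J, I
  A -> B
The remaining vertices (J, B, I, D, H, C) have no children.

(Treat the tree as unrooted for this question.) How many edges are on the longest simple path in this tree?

5

BFS from B reaches I last, at distance 5; BFS from I confirms no node is farther.
Path: B-A-G-F-E-I.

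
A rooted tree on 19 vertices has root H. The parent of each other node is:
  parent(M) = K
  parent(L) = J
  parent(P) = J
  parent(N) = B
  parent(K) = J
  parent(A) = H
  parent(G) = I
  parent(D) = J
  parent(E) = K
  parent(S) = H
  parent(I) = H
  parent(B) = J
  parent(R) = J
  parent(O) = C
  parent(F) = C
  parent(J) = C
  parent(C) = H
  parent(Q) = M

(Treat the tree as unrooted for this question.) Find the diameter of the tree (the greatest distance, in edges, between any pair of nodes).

BFS from Q reaches G last, at distance 7; BFS from G confirms no node is farther.
Path: Q - M - K - J - C - H - I - G.

7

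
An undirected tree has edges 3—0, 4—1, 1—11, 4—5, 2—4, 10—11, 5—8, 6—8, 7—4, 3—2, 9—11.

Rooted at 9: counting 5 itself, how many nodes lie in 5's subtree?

Descendants of 5 (including itself): 5, 8, 6. That's 3.

3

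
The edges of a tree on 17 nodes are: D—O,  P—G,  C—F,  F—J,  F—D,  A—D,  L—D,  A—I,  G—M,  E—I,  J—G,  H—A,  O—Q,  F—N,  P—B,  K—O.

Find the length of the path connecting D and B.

5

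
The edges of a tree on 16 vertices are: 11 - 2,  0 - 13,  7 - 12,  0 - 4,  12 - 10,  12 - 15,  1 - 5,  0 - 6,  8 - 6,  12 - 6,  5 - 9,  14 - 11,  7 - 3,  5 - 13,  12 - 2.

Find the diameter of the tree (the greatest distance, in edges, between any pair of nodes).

Starting from 14, a farthest node is 9 at distance 8.
One longest path: 14 – 11 – 2 – 12 – 6 – 0 – 13 – 5 – 9.
So the diameter is 8.

8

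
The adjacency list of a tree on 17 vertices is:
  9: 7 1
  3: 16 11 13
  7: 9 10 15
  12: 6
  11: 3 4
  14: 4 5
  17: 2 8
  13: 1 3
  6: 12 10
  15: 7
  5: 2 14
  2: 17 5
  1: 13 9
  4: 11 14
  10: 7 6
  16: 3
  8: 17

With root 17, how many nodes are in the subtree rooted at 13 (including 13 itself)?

Descendants of 13 (including itself): 13, 1, 9, 7, 10, 15, 6, 12. That's 8.

8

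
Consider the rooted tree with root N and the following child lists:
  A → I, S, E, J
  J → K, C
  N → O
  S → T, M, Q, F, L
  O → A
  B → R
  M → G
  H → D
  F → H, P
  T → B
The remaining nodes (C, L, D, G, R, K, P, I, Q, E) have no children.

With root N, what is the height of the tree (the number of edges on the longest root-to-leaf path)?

6

D sits deepest: N → O → A → S → F → H → D — 6 edges from the root.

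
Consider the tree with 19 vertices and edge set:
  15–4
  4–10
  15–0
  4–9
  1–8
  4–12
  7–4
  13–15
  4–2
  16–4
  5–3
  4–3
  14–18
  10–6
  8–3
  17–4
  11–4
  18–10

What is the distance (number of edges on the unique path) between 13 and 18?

13 – 15 – 4 – 10 – 18: 4 edges.

4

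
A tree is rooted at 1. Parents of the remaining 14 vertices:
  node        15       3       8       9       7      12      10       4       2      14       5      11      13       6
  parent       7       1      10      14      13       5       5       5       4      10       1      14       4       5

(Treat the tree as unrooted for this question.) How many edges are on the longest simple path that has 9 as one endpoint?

The node farthest from 9 is 15, via 9–14–10–5–4–13–7–15 — 7 edges.

7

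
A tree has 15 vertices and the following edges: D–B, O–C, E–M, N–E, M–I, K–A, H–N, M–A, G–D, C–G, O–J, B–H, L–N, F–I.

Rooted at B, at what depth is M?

Path from B to M: B → H → N → E → M, which has 4 edges.

4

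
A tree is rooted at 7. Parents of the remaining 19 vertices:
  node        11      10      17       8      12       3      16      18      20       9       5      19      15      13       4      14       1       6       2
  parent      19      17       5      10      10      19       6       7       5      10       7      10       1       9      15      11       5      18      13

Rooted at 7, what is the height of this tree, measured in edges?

6

The longest root-to-leaf path is 7–5–17–10–19–11–14 (6 edges).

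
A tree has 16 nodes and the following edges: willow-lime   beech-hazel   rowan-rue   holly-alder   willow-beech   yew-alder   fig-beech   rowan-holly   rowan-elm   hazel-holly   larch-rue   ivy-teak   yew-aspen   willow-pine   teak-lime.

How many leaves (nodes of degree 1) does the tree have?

6

The leaves are aspen, elm, fig, ivy, larch, pine.
That is 6 leaves.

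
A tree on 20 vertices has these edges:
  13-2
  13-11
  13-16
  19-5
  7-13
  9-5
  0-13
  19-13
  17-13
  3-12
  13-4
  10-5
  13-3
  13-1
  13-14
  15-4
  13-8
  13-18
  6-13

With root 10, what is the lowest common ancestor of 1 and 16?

13

Path 1→root: 1 13 19 5 10; path 16→root: 16 13 19 5 10.
First common node: 13.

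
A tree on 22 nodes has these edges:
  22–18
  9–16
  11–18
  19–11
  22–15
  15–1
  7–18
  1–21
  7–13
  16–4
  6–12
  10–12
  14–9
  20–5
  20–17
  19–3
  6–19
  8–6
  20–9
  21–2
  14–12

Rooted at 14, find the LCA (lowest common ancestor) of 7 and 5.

Ancestors of 7 (toward the root): 7, 18, 11, 19, 6, 12, 14.
Ancestors of 5: 5, 20, 9, 14.
The deepest node appearing in both lists is 14.

14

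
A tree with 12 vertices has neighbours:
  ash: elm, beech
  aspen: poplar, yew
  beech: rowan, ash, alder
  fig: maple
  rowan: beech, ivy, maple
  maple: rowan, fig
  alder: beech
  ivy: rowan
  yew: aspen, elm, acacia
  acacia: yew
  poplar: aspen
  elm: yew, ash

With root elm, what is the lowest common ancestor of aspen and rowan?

elm

aspen's ancestor chain is aspen, yew, elm and rowan's is rowan, beech, ash, elm; they first meet at elm.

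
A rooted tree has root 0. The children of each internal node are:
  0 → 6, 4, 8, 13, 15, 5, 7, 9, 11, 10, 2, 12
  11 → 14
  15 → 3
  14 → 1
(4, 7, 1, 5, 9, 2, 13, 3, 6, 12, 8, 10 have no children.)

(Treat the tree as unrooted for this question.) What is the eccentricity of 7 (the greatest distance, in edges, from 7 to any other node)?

Distances from 7 peak at 4, attained at 1.
7-0-11-14-1

4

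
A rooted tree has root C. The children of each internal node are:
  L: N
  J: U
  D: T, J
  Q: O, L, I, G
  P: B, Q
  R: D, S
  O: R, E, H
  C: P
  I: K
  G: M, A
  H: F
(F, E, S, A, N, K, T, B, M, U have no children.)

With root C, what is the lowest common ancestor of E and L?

Q

E's ancestor chain is E, O, Q, P, C and L's is L, Q, P, C; they first meet at Q.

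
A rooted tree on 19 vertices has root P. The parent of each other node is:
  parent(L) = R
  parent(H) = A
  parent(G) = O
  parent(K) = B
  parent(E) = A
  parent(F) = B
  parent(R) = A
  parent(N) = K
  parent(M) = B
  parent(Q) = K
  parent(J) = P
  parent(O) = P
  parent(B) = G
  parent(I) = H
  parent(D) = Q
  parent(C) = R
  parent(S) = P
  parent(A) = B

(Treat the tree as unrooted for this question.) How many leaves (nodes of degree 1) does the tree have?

10

Degree-1 nodes: C, D, E, F, I, J, L, M, N, S — 10 of them.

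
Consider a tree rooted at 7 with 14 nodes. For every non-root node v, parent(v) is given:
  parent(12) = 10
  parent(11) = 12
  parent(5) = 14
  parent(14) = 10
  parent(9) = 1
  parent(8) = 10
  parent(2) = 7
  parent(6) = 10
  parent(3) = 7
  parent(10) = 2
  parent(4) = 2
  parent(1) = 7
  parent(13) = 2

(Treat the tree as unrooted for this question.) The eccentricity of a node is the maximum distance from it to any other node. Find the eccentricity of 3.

5

A farthest node from 3 is 5 (11 also at distance 5).
The path 3 – 7 – 2 – 10 – 14 – 5 has 5 edges.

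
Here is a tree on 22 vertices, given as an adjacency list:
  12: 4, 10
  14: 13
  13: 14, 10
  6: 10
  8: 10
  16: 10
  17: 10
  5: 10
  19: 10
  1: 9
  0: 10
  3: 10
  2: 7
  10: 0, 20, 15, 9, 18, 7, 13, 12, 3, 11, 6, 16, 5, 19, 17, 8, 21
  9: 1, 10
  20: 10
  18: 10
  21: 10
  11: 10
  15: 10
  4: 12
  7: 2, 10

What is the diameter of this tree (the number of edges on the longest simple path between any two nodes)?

4

BFS from 2 reaches 14 last, at distance 4; BFS from 14 confirms no node is farther.
Path: 2-7-10-13-14.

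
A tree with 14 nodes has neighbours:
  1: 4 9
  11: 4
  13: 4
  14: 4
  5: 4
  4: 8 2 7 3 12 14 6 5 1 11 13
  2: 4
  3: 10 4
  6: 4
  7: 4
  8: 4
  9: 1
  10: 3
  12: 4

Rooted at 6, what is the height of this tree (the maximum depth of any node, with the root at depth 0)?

3

9 sits deepest: 6 → 4 → 1 → 9 — 3 edges from the root.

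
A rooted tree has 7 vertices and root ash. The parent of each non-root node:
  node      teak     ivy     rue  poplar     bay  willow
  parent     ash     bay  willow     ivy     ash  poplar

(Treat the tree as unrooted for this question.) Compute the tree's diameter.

6

A longest path is rue-willow-poplar-ivy-bay-ash-teak, with 6 edges.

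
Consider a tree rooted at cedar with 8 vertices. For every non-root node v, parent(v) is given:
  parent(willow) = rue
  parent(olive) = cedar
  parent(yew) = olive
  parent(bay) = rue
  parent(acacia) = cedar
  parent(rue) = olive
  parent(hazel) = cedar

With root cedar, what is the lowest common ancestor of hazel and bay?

hazel's ancestor chain is hazel, cedar and bay's is bay, rue, olive, cedar; they first meet at cedar.

cedar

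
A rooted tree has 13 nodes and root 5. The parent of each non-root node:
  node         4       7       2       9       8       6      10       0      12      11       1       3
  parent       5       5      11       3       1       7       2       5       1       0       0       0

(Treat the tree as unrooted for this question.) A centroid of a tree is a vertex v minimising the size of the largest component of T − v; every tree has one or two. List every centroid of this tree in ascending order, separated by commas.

0

Removing 0 splits the tree into components of sizes 4, 3, 3, 2; the largest is 4 ≤ ⌊13/2⌋ = 6.
No neighbour of 0 does as well, so 0 is the unique centroid.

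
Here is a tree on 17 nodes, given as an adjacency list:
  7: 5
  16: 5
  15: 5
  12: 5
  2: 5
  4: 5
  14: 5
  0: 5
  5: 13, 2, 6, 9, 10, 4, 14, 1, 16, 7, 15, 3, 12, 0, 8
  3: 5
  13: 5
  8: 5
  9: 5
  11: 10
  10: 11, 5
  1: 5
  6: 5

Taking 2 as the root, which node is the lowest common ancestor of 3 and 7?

3's ancestor chain is 3, 5, 2 and 7's is 7, 5, 2; they first meet at 5.

5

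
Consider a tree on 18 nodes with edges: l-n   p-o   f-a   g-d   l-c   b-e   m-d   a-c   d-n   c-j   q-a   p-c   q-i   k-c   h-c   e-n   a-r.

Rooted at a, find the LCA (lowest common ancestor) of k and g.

k's ancestor chain is k, c, a and g's is g, d, n, l, c, a; they first meet at c.

c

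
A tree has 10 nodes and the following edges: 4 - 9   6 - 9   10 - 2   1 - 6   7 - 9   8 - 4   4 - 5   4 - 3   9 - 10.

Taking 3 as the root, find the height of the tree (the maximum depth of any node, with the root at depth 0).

A deepest node is 2, reached by 3 – 4 – 9 – 10 – 2.
That path has 4 edges, so the height is 4.

4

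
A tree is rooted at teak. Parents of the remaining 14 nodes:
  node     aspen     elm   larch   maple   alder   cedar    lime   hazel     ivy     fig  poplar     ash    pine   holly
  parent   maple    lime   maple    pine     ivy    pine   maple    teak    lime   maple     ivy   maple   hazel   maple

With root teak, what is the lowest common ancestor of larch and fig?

Ancestors of larch (toward the root): larch, maple, pine, hazel, teak.
Ancestors of fig: fig, maple, pine, hazel, teak.
The deepest node appearing in both lists is maple.

maple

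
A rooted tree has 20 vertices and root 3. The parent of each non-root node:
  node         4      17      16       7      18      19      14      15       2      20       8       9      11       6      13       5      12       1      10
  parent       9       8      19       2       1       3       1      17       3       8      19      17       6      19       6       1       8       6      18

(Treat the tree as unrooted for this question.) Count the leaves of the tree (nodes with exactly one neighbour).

Degree-1 nodes: 4, 5, 7, 10, 11, 12, 13, 14, 15, 16, 20 — 11 of them.

11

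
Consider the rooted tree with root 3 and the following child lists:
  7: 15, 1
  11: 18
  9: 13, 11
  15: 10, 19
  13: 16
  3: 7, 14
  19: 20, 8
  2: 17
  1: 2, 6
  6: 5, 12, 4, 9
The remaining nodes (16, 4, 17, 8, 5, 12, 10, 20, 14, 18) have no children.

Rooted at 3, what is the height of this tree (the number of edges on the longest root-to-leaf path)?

The longest root-to-leaf path is 3 → 7 → 1 → 6 → 9 → 11 → 18 (6 edges).

6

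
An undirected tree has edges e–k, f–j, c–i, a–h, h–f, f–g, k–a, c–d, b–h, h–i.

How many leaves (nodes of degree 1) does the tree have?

5

Degree-1 nodes: b, d, e, g, j — 5 of them.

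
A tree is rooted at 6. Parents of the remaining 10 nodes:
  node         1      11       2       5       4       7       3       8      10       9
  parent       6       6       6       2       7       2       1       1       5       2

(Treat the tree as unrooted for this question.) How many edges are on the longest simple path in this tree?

BFS from 3 reaches 4 last, at distance 5; BFS from 4 confirms no node is farther.
Path: 3-1-6-2-7-4.

5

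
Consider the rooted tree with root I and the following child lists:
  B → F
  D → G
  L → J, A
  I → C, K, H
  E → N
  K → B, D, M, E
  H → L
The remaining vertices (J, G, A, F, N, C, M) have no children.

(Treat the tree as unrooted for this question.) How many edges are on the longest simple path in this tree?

6

A longest path is G - D - K - I - H - L - A, with 6 edges.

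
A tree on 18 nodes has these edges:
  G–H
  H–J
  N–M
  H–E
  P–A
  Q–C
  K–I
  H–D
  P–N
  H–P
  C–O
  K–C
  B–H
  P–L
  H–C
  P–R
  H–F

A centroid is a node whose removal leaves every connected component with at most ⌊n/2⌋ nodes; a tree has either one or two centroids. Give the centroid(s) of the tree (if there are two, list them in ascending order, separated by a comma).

H

Removing H splits the tree into components of sizes 6, 5, 1, 1, 1, 1, 1, 1; the largest is 6 ≤ ⌊18/2⌋ = 9.
Every other node leaves some component of size > 9, so the centroid is unique.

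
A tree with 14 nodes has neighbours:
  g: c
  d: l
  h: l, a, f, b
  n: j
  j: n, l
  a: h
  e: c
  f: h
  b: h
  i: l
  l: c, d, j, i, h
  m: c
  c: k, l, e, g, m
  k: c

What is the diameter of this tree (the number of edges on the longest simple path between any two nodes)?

4

A longest path is b – h – l – c – e, with 4 edges.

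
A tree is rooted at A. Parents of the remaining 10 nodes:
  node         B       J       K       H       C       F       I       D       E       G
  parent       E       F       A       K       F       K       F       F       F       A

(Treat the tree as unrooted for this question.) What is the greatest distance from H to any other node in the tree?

4

A farthest node from H is B.
The path H – K – F – E – B has 4 edges.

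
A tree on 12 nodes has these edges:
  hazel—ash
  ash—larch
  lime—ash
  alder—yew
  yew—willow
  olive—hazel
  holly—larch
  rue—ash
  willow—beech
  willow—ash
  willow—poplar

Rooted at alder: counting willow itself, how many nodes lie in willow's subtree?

willow's subtree: {willow, ash, poplar, beech, larch, hazel, rue, lime, holly, olive}, size 10.

10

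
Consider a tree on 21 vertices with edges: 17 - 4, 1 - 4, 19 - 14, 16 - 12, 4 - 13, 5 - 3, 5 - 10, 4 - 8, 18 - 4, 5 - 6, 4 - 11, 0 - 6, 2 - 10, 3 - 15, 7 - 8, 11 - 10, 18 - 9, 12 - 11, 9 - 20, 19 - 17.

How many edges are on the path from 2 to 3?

3

2 – 10 – 5 – 3: 3 edges.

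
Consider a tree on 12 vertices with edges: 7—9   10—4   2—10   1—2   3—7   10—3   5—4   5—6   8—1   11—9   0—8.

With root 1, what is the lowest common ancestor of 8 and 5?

Path 8→root: 8 1; path 5→root: 5 4 10 2 1.
First common node: 1.

1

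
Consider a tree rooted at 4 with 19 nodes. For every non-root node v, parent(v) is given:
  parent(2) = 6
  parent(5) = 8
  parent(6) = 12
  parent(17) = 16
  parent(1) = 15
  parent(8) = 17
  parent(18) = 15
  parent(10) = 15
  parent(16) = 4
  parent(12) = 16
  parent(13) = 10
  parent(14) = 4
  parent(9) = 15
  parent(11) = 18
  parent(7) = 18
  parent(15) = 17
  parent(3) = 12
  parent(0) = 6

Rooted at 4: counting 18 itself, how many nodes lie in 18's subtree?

The subtree rooted at 18 contains: 18, 7, 11 — 3 nodes.

3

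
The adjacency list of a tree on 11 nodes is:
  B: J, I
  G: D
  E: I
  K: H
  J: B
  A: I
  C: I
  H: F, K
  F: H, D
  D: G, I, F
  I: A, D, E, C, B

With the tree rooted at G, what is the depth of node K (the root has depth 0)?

4

Climbing from K to the root: K → H → F → D → G. That's 4 steps.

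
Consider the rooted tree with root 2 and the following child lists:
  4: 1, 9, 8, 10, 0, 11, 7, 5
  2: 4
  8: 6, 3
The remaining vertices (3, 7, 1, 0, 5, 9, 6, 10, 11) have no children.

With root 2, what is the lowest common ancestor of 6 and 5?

4

6's ancestor chain is 6, 8, 4, 2 and 5's is 5, 4, 2; they first meet at 4.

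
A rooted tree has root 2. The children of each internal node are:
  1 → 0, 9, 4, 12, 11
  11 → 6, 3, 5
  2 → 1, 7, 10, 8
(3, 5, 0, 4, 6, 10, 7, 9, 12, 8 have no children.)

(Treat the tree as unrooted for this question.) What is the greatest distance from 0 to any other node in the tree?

3

Distances from 0 peak at 3, attained at 7 (3, 5, 8, 6, 10 also at distance 3).
0 – 1 – 2 – 7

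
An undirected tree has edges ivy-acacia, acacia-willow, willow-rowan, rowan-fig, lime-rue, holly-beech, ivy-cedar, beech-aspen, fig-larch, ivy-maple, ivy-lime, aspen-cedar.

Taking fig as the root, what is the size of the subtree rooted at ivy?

8

The subtree rooted at ivy contains: ivy, lime, maple, cedar, rue, aspen, beech, holly — 8 nodes.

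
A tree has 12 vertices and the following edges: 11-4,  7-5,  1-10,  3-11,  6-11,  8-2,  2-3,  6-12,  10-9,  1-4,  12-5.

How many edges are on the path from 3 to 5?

Walking from 3: 3–11–6–12–5. Length 4.

4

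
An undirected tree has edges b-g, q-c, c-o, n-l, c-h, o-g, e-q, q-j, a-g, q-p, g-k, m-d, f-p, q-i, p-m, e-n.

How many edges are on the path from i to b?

The path is i - q - c - o - g - b, which has 5 edges.

5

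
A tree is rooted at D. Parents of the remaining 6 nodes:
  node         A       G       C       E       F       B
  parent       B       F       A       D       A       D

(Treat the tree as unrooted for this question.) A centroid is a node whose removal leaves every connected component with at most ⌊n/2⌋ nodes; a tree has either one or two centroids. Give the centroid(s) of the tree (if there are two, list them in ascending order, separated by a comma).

Delete A: the remaining components have sizes 3, 2, 1. Max 3 ≤ 3, so A is a centroid.
Every other node leaves some component of size > 3, so the centroid is unique.

A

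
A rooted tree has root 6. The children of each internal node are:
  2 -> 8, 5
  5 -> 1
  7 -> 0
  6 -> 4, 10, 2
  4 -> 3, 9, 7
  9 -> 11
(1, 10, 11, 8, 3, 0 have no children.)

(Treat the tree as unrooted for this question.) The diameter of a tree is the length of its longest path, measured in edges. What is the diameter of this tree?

Starting from 0, a farthest node is 1 at distance 6.
One longest path: 0-7-4-6-2-5-1.
So the diameter is 6.

6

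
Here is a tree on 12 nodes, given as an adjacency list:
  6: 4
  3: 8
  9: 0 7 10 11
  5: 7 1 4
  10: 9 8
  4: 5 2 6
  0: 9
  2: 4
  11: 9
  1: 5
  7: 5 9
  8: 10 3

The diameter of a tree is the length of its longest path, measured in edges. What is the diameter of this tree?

BFS from 3 reaches 6 last, at distance 7; BFS from 6 confirms no node is farther.
Path: 3 – 8 – 10 – 9 – 7 – 5 – 4 – 6.

7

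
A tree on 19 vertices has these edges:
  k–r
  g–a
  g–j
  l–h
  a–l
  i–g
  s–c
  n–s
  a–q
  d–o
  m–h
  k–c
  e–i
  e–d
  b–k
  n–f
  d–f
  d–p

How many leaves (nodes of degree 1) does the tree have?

7

Exactly 7 nodes have a single neighbour: b, j, m, o, p, q, r.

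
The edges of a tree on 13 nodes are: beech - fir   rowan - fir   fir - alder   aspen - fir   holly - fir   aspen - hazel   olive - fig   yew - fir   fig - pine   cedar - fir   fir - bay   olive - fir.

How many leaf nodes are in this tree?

Degree-1 nodes: alder, bay, beech, cedar, hazel, holly, pine, rowan, yew — 9 of them.

9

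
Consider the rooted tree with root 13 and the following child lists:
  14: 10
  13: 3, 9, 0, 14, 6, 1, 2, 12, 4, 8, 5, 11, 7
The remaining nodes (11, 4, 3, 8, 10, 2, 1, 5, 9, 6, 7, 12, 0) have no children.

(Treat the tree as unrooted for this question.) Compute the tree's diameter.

BFS from 10 reaches 5 last, at distance 3; BFS from 5 confirms no node is farther.
Path: 10-14-13-5.

3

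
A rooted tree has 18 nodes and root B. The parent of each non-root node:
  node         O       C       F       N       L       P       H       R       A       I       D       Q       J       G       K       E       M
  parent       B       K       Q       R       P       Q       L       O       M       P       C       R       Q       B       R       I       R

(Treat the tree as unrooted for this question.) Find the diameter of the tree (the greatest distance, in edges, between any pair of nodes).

BFS from H reaches D last, at distance 7; BFS from D confirms no node is farther.
Path: H-L-P-Q-R-K-C-D.

7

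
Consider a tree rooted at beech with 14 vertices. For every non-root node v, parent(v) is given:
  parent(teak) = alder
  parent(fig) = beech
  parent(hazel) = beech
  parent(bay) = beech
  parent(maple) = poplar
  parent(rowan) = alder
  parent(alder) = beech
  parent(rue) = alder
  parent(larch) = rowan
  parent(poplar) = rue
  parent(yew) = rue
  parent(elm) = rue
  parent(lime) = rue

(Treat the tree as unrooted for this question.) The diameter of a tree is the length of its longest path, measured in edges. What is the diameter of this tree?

Starting from maple, a farthest node is fig at distance 5.
One longest path: maple-poplar-rue-alder-beech-fig.
So the diameter is 5.

5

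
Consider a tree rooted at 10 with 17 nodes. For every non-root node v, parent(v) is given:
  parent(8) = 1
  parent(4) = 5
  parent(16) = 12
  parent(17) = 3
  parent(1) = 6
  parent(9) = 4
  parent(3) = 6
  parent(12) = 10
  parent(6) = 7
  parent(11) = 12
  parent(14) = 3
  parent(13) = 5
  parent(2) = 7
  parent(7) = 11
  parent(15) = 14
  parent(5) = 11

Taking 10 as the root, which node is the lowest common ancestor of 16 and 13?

12

Path 16→root: 16 12 10; path 13→root: 13 5 11 12 10.
First common node: 12.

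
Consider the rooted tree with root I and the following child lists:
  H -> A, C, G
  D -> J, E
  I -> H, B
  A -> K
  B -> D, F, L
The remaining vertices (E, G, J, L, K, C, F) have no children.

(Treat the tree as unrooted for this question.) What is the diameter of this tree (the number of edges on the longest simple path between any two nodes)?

BFS from J reaches K last, at distance 6; BFS from K confirms no node is farther.
Path: J-D-B-I-H-A-K.

6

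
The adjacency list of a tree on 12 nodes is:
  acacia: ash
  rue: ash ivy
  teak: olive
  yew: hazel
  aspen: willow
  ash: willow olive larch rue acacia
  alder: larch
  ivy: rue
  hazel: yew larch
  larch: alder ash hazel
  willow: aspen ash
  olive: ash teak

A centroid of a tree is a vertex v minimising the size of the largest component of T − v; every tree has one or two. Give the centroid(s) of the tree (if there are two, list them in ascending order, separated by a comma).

ash

Removing ash splits the tree into components of sizes 4, 2, 2, 2, 1; the largest is 4 ≤ ⌊12/2⌋ = 6.
No neighbour of ash does as well, so ash is the unique centroid.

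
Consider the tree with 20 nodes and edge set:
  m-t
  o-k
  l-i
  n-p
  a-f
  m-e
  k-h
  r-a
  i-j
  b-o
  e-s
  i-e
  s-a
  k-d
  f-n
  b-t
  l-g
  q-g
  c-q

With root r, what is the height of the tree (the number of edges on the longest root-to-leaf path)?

The longest root-to-leaf path is r → a → s → e → m → t → b → o → k → h (9 edges).

9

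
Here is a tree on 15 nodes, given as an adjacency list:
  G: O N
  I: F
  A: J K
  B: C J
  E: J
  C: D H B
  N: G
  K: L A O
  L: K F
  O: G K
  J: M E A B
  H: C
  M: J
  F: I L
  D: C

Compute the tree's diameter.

BFS from I reaches D last, at distance 8; BFS from D confirms no node is farther.
Path: I – F – L – K – A – J – B – C – D.

8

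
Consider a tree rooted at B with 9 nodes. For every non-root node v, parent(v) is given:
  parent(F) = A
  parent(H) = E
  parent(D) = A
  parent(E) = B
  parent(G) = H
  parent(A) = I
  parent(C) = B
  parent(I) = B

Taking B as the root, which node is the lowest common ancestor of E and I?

B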